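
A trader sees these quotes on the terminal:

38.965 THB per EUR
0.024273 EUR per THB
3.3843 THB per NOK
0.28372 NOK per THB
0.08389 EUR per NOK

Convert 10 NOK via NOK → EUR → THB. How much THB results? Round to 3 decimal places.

32.688

10 NOK × 0.08389 = 0.8389 EUR
0.8389 EUR × 38.965 = 32.6877385 THB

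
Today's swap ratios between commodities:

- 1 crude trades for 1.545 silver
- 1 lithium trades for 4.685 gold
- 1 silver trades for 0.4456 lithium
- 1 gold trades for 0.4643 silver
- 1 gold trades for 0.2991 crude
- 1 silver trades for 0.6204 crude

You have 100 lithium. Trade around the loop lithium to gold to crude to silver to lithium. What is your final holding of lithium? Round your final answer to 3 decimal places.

100 lithium × 4.685 = 468.5 gold
468.5 gold × 0.2991 = 140.12835 crude
140.12835 crude × 1.545 = 216.49830075 silver
216.49830075 silver × 0.4456 = 96.4716428142 lithium

96.472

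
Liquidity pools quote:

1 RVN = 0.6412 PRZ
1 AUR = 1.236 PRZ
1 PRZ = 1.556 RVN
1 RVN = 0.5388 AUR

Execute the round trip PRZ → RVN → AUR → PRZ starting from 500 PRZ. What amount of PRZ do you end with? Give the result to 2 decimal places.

500 PRZ × 1.556 = 778 RVN
778 RVN × 0.5388 = 419.1864 AUR
419.1864 AUR × 1.236 = 518.1143904 PRZ

518.11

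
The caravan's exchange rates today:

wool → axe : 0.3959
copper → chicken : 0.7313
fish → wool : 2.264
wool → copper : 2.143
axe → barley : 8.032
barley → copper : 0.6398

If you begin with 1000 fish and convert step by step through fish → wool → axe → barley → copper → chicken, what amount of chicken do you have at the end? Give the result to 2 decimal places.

3368.41

1000 fish × 2.264 = 2264 wool
2264 wool × 0.3959 = 896.3176 axe
896.3176 axe × 8.032 = 7199.2229632 barley
7199.2229632 barley × 0.6398 = 4606.06285185536 copper
4606.06285185536 copper × 0.7313 = 3368.413763561824768 chicken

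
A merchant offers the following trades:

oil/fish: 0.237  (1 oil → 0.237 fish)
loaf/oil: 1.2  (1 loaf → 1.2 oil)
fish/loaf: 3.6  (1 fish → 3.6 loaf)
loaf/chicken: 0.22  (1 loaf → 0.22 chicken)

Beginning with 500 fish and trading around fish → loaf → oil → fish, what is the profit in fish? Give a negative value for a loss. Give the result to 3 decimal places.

11.920

500 fish × 3.6 = 1800 loaf
1800 loaf × 1.2 = 2160 oil
2160 oil × 0.237 = 511.92 fish
Net change: 511.92 − 500 = 11.92 fish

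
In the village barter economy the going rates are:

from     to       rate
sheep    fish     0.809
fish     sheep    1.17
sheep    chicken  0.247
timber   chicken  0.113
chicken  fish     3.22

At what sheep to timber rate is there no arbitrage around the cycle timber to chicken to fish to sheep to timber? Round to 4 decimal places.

Known legs of the cycle: 0.113 × 3.22 × 1.17 = 0.4257162
For no arbitrage the full-cycle product must be 1, so the missing rate is 1 / 0.4257162 ≈ 2.348983.

2.3490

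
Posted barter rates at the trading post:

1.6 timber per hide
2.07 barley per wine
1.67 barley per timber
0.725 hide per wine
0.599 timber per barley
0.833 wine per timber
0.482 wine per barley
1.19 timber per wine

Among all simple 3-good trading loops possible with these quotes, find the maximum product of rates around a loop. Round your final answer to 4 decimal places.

wine→barley→timber→wine: 2.07 × 0.599 × 0.833 = 1.03286
wine→hide→timber→wine: 0.725 × 1.6 × 0.833 = 0.96628
wine→timber→barley→wine: 1.19 × 1.67 × 0.482 = 0.95788
Maximum is wine→barley→timber→wine at 1.0329; arbitrage exists.

1.0329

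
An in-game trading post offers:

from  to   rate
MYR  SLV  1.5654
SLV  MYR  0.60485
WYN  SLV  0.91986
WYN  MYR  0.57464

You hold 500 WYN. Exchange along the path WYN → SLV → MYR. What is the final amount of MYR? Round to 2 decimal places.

278.19

500 WYN × 0.91986 = 459.93 SLV
459.93 SLV × 0.60485 = 278.1886605 MYR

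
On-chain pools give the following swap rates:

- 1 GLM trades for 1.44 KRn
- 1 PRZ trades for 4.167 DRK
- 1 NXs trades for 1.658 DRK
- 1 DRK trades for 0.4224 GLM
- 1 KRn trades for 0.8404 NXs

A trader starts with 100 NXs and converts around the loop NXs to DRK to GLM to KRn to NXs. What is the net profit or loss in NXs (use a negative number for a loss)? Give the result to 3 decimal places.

100 NXs × 1.658 = 165.8 DRK
165.8 DRK × 0.4224 = 70.03392 GLM
70.03392 GLM × 1.44 = 100.8488448 KRn
100.8488448 KRn × 0.8404 = 84.75336916992 NXs
Net change: 84.75336916992 − 100 = -15.24663083008 NXs

-15.247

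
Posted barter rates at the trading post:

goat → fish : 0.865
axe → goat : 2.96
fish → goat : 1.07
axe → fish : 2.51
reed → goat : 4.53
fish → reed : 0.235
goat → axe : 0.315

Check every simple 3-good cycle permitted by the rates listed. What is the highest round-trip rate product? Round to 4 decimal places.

0.9208

goat→fish→reed→goat: 0.865 × 0.235 × 4.53 = 0.92084
axe→fish→goat→axe: 2.51 × 1.07 × 0.315 = 0.84600
Maximum is goat→fish→reed→goat at 0.9208; no arbitrage — every cycle loses value.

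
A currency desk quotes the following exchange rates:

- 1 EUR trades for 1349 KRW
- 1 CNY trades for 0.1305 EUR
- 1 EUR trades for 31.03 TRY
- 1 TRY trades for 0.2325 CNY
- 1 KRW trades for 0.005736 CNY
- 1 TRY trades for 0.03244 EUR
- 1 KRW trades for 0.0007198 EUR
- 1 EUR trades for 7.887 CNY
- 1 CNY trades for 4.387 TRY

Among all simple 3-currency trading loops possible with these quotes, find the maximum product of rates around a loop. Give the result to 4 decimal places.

TRY→EUR→CNY→TRY: 0.03244 × 7.887 × 4.387 = 1.12243
EUR→KRW→CNY→EUR: 1349 × 0.005736 × 0.1305 = 1.00979
TRY→CNY→EUR→TRY: 0.2325 × 0.1305 × 31.03 = 0.94149
Maximum is TRY→EUR→CNY→TRY at 1.1224; arbitrage exists.

1.1224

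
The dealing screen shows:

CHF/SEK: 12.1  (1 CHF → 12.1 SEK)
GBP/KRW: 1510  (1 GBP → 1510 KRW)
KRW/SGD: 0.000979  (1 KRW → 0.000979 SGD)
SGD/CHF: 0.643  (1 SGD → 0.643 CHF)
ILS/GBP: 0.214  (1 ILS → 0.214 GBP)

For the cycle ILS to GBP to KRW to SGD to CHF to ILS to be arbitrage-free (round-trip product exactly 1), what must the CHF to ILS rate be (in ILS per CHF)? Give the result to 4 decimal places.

4.9160

Known legs of the cycle: 0.214 × 1510 × 0.000979 × 0.643 = 0.20341566058
For no arbitrage the full-cycle product must be 1, so the missing rate is 1 / 0.20341566058 ≈ 4.916042.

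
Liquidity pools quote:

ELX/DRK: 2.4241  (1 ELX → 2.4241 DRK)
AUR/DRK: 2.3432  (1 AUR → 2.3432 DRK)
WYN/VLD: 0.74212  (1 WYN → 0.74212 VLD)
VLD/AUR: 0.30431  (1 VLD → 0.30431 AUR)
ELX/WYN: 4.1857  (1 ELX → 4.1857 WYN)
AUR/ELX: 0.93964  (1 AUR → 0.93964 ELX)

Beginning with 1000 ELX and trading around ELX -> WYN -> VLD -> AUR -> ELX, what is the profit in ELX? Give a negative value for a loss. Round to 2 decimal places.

-111.78

1000 ELX × 4.1857 = 4185.7 WYN
4185.7 WYN × 0.74212 = 3106.291684 VLD
3106.291684 VLD × 0.30431 = 945.27562235804 AUR
945.27562235804 AUR × 0.93964 = 888.2187857925087056 ELX
Net change: 888.2187857925087056 − 1000 = -111.7812142074912944 ELX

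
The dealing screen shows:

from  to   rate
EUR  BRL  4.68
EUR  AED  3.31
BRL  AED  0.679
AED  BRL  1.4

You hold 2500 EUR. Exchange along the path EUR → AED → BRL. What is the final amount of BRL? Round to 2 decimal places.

2500 EUR × 3.31 = 8275 AED
8275 AED × 1.4 = 11585 BRL

11585.00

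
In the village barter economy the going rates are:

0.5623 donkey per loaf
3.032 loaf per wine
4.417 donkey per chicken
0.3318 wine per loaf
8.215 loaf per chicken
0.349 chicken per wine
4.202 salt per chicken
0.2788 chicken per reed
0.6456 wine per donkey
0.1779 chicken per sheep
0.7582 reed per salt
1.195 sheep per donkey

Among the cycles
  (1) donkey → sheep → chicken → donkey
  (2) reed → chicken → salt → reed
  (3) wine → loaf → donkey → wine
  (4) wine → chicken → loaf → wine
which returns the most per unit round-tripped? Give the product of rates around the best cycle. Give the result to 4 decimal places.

1.1007

(1) 1.195 × 0.1779 × 4.417 = 0.93901
(2) 0.2788 × 4.202 × 0.7582 = 0.88824
(3) 3.032 × 0.5623 × 0.6456 = 1.10068
(4) 0.349 × 8.215 × 0.3318 = 0.95128
Highest is cycle (3) at 1.1007 (>1, arbitrage).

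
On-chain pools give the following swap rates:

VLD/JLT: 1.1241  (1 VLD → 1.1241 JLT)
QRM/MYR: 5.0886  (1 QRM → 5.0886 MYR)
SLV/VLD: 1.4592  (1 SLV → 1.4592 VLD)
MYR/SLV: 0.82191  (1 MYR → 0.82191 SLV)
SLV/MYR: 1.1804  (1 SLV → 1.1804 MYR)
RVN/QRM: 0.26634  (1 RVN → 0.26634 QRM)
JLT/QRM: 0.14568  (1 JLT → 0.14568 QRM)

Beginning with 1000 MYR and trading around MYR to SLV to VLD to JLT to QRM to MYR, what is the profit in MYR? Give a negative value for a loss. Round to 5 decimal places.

1000 MYR × 0.82191 = 821.91 SLV
821.91 SLV × 1.4592 = 1199.331072 VLD
1199.331072 VLD × 1.1241 = 1348.1680580352 JLT
1348.1680580352 JLT × 0.14568 = 196.401122694567936 QRM
196.401122694567936 QRM × 5.0886 = 999.4067529435783991296 MYR
Net change: 999.4067529435783991296 − 1000 = -0.5932470564216008704 MYR

-0.59325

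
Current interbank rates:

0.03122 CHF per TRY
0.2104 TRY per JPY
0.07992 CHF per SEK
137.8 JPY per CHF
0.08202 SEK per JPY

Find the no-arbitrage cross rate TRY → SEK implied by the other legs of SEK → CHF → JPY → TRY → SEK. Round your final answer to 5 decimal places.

Known legs of the cycle: 0.07992 × 137.8 × 0.2104 = 2.3171301504
For no arbitrage the full-cycle product must be 1, so the missing rate is 1 / 2.3171301504 ≈ 0.4315683.

0.43157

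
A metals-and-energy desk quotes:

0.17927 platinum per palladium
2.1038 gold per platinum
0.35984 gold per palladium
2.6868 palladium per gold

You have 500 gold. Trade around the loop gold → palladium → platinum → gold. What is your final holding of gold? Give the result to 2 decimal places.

506.66

500 gold × 2.6868 = 1343.4 palladium
1343.4 palladium × 0.17927 = 240.831318 platinum
240.831318 platinum × 2.1038 = 506.6609268084 gold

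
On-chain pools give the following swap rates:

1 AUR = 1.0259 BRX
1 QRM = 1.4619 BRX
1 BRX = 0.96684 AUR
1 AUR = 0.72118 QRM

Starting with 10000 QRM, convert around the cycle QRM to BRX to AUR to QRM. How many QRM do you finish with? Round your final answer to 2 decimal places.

10000 QRM × 1.4619 = 14619 BRX
14619 BRX × 0.96684 = 14134.23396 AUR
14134.23396 AUR × 0.72118 = 10193.3268472728 QRM

10193.33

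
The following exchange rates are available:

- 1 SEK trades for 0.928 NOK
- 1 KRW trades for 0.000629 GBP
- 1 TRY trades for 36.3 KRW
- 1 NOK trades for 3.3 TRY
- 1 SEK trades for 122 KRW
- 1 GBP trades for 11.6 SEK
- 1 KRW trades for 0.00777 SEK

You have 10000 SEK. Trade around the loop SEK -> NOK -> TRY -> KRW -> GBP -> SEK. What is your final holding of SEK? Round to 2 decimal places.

10000 SEK × 0.928 = 9280 NOK
9280 NOK × 3.3 = 30624 TRY
30624 TRY × 36.3 = 1111651.2 KRW
1111651.2 KRW × 0.000629 = 699.2286048 GBP
699.2286048 GBP × 11.6 = 8111.05181568 SEK

8111.05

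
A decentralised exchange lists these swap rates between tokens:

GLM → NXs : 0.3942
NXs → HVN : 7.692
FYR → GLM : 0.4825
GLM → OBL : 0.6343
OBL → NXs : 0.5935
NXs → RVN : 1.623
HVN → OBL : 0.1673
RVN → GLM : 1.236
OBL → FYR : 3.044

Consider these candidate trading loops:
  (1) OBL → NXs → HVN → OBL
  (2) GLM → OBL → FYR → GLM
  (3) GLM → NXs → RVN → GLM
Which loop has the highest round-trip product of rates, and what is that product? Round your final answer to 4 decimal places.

0.9316

(1) 0.5935 × 7.692 × 0.1673 = 0.76376
(2) 0.6343 × 3.044 × 0.4825 = 0.93162
(3) 0.3942 × 1.623 × 1.236 = 0.79078
Highest is cycle (2) at 0.9316 (≤1, no arbitrage).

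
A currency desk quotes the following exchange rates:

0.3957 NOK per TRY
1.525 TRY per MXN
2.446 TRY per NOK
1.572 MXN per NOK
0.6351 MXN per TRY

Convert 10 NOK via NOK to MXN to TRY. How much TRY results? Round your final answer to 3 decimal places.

23.973

10 NOK × 1.572 = 15.72 MXN
15.72 MXN × 1.525 = 23.973 TRY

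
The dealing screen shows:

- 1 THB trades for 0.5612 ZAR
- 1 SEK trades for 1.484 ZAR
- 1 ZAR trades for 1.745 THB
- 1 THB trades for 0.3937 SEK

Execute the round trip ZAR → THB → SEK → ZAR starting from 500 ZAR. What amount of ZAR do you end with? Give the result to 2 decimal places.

509.76

500 ZAR × 1.745 = 872.5 THB
872.5 THB × 0.3937 = 343.50325 SEK
343.50325 SEK × 1.484 = 509.758823 ZAR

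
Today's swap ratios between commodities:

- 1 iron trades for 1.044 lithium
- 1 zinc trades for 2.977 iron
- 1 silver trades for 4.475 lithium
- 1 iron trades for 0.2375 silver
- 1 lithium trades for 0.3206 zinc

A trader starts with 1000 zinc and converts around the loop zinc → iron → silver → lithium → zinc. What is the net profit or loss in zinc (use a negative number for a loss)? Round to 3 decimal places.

14.376

1000 zinc × 2.977 = 2977 iron
2977 iron × 0.2375 = 707.0375 silver
707.0375 silver × 4.475 = 3163.9928125 lithium
3163.9928125 lithium × 0.3206 = 1014.3760956875 zinc
Net change: 1014.3760956875 − 1000 = 14.3760956875 zinc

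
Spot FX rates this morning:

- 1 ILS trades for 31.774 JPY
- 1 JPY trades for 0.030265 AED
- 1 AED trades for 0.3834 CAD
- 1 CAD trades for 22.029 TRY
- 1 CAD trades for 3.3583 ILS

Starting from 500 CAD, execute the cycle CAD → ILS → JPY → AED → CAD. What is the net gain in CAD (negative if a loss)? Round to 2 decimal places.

119.09

500 CAD × 3.3583 = 1679.15 ILS
1679.15 ILS × 31.774 = 53353.3121 JPY
53353.3121 JPY × 0.030265 = 1614.7379907065 AED
1614.7379907065 AED × 0.3834 = 619.0905456368721 CAD
Net change: 619.0905456368721 − 500 = 119.0905456368721 CAD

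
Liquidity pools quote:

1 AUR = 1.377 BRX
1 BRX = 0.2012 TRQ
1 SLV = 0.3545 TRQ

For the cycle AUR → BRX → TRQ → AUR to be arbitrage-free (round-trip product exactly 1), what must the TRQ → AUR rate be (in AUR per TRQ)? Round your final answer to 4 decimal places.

3.6094

Known legs of the cycle: 1.377 × 0.2012 = 0.2770524
For no arbitrage the full-cycle product must be 1, so the missing rate is 1 / 0.2770524 ≈ 3.609426.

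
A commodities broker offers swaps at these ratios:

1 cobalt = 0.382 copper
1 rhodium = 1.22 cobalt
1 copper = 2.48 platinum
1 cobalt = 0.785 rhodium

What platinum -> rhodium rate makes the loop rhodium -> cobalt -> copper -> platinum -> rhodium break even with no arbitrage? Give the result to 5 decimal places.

0.86522

Known legs of the cycle: 1.22 × 0.382 × 2.48 = 1.1557792
For no arbitrage the full-cycle product must be 1, so the missing rate is 1 / 1.1557792 ≈ 0.8652172.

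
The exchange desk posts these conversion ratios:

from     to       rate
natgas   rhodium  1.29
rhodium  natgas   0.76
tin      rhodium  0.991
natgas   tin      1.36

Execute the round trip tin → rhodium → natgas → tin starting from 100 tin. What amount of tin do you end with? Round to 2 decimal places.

102.43

100 tin × 0.991 = 99.1 rhodium
99.1 rhodium × 0.76 = 75.316 natgas
75.316 natgas × 1.36 = 102.42976 tin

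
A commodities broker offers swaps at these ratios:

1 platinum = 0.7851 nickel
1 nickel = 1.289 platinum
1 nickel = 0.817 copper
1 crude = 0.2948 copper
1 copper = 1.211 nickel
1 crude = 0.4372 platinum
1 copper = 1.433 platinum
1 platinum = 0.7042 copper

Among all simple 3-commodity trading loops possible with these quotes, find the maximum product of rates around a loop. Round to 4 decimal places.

1.0992

copper→nickel→platinum→copper: 1.211 × 1.289 × 0.7042 = 1.09924
copper→platinum→nickel→copper: 1.433 × 0.7851 × 0.817 = 0.91916
Maximum is copper→nickel→platinum→copper at 1.0992; arbitrage exists.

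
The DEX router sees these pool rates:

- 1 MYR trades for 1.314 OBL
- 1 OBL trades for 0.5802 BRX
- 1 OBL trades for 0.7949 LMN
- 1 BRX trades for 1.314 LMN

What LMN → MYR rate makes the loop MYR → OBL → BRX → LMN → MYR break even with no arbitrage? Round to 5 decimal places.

Known legs of the cycle: 1.314 × 0.5802 × 1.314 = 1.0017709992
For no arbitrage the full-cycle product must be 1, so the missing rate is 1 / 1.0017709992 ≈ 0.9982321.

0.99823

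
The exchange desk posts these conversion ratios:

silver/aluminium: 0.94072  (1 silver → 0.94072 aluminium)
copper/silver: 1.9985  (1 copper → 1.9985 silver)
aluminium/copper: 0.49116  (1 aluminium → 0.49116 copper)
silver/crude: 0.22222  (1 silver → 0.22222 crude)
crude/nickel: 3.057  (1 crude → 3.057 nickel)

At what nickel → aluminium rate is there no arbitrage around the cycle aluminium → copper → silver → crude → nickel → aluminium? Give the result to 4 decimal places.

Known legs of the cycle: 0.49116 × 1.9985 × 0.22222 × 3.057 = 0.6668155597377204
For no arbitrage the full-cycle product must be 1, so the missing rate is 1 / 0.6668155597377204 ≈ 1.499665.

1.4997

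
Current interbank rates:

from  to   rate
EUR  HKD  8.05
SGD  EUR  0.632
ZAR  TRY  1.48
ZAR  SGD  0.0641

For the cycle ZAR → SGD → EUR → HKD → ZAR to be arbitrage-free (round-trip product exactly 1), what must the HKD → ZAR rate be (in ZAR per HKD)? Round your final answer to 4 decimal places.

3.0664

Known legs of the cycle: 0.0641 × 0.632 × 8.05 = 0.32611516
For no arbitrage the full-cycle product must be 1, so the missing rate is 1 / 0.32611516 ≈ 3.066401.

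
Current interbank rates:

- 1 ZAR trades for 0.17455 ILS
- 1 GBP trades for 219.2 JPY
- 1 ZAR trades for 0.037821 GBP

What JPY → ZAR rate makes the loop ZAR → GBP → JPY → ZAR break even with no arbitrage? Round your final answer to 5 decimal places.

Known legs of the cycle: 0.037821 × 219.2 = 8.2903632
For no arbitrage the full-cycle product must be 1, so the missing rate is 1 / 8.2903632 ≈ 0.1206220.

0.12062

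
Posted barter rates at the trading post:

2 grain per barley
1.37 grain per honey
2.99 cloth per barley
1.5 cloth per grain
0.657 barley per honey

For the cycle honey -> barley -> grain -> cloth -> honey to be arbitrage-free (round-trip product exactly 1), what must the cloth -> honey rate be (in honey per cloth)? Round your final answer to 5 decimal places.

Known legs of the cycle: 0.657 × 2 × 1.5 = 1.971
For no arbitrage the full-cycle product must be 1, so the missing rate is 1 / 1.971 ≈ 0.5073567.

0.50736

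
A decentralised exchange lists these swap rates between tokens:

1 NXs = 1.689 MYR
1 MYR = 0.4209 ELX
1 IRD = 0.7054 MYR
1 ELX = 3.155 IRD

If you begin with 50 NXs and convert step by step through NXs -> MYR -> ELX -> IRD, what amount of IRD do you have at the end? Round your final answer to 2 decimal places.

50 NXs × 1.689 = 84.45 MYR
84.45 MYR × 0.4209 = 35.545005 ELX
35.545005 ELX × 3.155 = 112.144490775 IRD

112.14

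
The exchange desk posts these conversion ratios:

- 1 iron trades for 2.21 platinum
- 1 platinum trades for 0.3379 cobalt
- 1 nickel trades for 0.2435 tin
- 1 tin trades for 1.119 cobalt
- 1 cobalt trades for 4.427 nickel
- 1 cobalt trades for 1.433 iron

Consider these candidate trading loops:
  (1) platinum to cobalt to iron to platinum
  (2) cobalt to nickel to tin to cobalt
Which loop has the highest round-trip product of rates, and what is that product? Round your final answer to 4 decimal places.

(1) 0.3379 × 1.433 × 2.21 = 1.07011
(2) 4.427 × 0.2435 × 1.119 = 1.20625
Highest is cycle (2) at 1.2063 (>1, arbitrage).

1.2063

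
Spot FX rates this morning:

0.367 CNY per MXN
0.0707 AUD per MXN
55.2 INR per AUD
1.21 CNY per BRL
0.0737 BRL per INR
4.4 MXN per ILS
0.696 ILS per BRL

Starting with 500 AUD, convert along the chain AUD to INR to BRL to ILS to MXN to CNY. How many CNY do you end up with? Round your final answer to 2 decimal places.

500 AUD × 55.2 = 27600 INR
27600 INR × 0.0737 = 2034.12 BRL
2034.12 BRL × 0.696 = 1415.74752 ILS
1415.74752 ILS × 4.4 = 6229.289088 MXN
6229.289088 MXN × 0.367 = 2286.149095296 CNY

2286.15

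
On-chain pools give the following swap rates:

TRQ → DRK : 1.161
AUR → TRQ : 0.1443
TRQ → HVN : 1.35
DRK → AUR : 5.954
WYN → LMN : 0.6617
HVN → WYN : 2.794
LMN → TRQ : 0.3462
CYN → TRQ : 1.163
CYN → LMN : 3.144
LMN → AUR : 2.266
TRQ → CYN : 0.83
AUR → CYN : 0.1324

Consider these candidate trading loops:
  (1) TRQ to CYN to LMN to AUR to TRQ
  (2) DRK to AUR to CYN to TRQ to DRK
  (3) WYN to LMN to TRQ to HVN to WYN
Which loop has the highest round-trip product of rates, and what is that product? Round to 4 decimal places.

1.0644

(1) 0.83 × 3.144 × 2.266 × 0.1443 = 0.85327
(2) 5.954 × 0.1324 × 1.163 × 1.161 = 1.06441
(3) 0.6617 × 0.3462 × 1.35 × 2.794 = 0.86407
Highest is cycle (2) at 1.0644 (>1, arbitrage).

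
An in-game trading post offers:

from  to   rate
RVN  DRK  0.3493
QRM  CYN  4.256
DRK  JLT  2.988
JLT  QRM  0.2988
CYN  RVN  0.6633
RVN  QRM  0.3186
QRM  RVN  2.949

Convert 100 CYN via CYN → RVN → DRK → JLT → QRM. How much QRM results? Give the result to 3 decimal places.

20.686

100 CYN × 0.6633 = 66.33 RVN
66.33 RVN × 0.3493 = 23.169069 DRK
23.169069 DRK × 2.988 = 69.229178172 JLT
69.229178172 JLT × 0.2988 = 20.6856784377936 QRM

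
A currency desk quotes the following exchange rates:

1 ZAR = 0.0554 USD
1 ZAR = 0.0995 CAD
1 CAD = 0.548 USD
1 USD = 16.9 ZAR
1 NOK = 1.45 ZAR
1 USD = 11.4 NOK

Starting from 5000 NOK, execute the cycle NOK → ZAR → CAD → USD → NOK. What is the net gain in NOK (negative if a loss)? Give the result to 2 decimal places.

-493.43

5000 NOK × 1.45 = 7250 ZAR
7250 ZAR × 0.0995 = 721.375 CAD
721.375 CAD × 0.548 = 395.3135 USD
395.3135 USD × 11.4 = 4506.5739 NOK
Net change: 4506.5739 − 5000 = -493.4261 NOK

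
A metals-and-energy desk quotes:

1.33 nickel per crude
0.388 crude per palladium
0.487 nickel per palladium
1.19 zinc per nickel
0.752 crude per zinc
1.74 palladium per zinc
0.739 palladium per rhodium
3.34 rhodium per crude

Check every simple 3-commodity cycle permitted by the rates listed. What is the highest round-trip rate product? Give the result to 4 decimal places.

1.1902

zinc→crude→nickel→zinc: 0.752 × 1.33 × 1.19 = 1.19019
zinc→palladium→nickel→zinc: 1.74 × 0.487 × 1.19 = 1.00838
palladium→crude→rhodium→palladium: 0.388 × 3.34 × 0.739 = 0.95768
Maximum is zinc→crude→nickel→zinc at 1.1902; arbitrage exists.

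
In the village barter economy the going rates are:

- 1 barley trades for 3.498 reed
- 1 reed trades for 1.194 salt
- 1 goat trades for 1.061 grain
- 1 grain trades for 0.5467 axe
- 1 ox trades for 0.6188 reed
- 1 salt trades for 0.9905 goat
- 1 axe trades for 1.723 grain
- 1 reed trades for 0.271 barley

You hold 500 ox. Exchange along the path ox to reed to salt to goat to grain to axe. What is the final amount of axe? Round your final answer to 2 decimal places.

212.25

500 ox × 0.6188 = 309.4 reed
309.4 reed × 1.194 = 369.4236 salt
369.4236 salt × 0.9905 = 365.9140758 goat
365.9140758 goat × 1.061 = 388.2348344238 grain
388.2348344238 grain × 0.5467 = 212.24798397949146 axe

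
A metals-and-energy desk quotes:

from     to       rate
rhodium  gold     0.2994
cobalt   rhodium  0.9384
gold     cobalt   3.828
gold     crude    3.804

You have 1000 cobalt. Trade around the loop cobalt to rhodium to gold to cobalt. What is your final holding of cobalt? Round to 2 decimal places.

1075.50

1000 cobalt × 0.9384 = 938.4 rhodium
938.4 rhodium × 0.2994 = 280.95696 gold
280.95696 gold × 3.828 = 1075.50324288 cobalt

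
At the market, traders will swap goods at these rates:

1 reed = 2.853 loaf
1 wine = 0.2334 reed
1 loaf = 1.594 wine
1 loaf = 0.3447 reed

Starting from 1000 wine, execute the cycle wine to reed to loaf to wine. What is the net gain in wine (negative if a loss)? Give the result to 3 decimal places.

61.429

1000 wine × 0.2334 = 233.4 reed
233.4 reed × 2.853 = 665.8902 loaf
665.8902 loaf × 1.594 = 1061.4289788 wine
Net change: 1061.4289788 − 1000 = 61.4289788 wine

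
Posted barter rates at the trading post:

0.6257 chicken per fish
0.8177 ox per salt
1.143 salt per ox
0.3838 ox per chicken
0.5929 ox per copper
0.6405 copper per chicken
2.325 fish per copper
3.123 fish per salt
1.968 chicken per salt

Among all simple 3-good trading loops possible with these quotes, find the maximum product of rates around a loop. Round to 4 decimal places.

0.9318

fish→chicken→copper→fish: 0.6257 × 0.6405 × 2.325 = 0.93177
chicken→ox→salt→chicken: 0.3838 × 1.143 × 1.968 = 0.86333
Maximum is fish→chicken→copper→fish at 0.9318; no arbitrage — every cycle loses value.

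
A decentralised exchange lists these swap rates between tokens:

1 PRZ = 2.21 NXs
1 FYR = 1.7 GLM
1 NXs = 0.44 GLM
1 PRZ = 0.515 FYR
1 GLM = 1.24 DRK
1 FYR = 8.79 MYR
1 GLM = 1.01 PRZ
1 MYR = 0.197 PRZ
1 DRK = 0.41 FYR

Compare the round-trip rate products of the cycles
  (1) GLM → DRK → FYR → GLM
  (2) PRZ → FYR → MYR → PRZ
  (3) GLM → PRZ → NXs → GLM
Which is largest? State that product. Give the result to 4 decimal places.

0.9821

(1) 1.24 × 0.41 × 1.7 = 0.86428
(2) 0.515 × 8.79 × 0.197 = 0.89179
(3) 1.01 × 2.21 × 0.44 = 0.98212
Highest is cycle (3) at 0.9821 (≤1, no arbitrage).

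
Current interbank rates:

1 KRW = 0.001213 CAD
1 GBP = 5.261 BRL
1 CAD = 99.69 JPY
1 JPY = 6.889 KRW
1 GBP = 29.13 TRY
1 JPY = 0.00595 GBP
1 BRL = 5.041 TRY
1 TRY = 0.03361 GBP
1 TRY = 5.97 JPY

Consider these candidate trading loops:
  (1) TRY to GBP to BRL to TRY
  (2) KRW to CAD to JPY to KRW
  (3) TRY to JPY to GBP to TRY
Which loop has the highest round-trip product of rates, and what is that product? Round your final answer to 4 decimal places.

1.0347

(1) 0.03361 × 5.261 × 5.041 = 0.89136
(2) 0.001213 × 99.69 × 6.889 = 0.83305
(3) 5.97 × 0.00595 × 29.13 = 1.03474
Highest is cycle (3) at 1.0347 (>1, arbitrage).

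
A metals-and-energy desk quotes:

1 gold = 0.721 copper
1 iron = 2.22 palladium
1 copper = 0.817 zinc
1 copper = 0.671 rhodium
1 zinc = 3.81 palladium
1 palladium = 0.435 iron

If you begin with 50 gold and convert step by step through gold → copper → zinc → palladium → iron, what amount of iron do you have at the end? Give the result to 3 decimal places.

48.814

50 gold × 0.721 = 36.05 copper
36.05 copper × 0.817 = 29.45285 zinc
29.45285 zinc × 3.81 = 112.2153585 palladium
112.2153585 palladium × 0.435 = 48.8136809475 iron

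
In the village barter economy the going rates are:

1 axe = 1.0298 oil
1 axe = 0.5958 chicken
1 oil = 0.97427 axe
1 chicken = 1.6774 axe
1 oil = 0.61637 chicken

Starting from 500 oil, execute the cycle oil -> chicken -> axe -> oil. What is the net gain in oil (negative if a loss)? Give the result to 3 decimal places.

500 oil × 0.61637 = 308.185 chicken
308.185 chicken × 1.6774 = 516.949519 axe
516.949519 axe × 1.0298 = 532.3546146662 oil
Net change: 532.3546146662 − 500 = 32.3546146662 oil

32.355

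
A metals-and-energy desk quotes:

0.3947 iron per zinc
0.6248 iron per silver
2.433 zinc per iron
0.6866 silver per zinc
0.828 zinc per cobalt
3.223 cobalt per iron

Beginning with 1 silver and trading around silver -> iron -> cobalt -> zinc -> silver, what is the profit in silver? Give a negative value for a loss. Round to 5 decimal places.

0.14482

1 silver × 0.6248 = 0.6248 iron
0.6248 iron × 3.223 = 2.0137304 cobalt
2.0137304 cobalt × 0.828 = 1.6673687712 zinc
1.6673687712 zinc × 0.6866 = 1.14481539830592 silver
Net change: 1.14481539830592 − 1 = 0.14481539830592 silver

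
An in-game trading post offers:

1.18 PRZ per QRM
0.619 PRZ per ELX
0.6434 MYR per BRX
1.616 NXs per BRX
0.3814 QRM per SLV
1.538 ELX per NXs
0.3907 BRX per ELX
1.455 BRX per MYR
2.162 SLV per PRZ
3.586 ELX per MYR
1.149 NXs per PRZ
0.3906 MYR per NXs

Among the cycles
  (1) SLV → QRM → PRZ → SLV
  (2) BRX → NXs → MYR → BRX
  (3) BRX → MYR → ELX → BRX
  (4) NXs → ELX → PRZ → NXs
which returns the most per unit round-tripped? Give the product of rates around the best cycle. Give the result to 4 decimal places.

(1) 0.3814 × 1.18 × 2.162 = 0.97301
(2) 1.616 × 0.3906 × 1.455 = 0.91841
(3) 0.6434 × 3.586 × 0.3907 = 0.90144
(4) 1.538 × 0.619 × 1.149 = 1.09387
Highest is cycle (4) at 1.0939 (>1, arbitrage).

1.0939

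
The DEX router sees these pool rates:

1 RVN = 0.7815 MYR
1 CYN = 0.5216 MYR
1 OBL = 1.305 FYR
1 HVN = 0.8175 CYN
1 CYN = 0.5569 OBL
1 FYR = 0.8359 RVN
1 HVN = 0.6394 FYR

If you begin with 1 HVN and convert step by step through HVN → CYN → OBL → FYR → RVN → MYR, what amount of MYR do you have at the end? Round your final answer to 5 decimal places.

1 HVN × 0.8175 = 0.8175 CYN
0.8175 CYN × 0.5569 = 0.45526575 OBL
0.45526575 OBL × 1.305 = 0.59412180375 FYR
0.59412180375 FYR × 0.8359 = 0.496626415754625 RVN
0.496626415754625 RVN × 0.7815 = 0.3881135439122394375 MYR

0.38811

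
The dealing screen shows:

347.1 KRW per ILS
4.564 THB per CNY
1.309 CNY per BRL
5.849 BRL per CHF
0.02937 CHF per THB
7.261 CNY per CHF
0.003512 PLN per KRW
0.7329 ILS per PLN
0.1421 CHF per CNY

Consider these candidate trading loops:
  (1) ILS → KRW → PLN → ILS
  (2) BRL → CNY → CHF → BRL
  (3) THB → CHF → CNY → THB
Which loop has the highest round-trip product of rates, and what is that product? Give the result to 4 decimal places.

1.0880

(1) 347.1 × 0.003512 × 0.7329 = 0.89342
(2) 1.309 × 0.1421 × 5.849 = 1.08797
(3) 0.02937 × 7.261 × 4.564 = 0.97330
Highest is cycle (2) at 1.0880 (>1, arbitrage).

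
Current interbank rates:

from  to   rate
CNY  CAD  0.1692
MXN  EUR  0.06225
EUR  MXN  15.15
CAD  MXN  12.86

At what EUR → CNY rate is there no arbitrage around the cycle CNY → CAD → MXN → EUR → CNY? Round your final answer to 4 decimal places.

7.3828

Known legs of the cycle: 0.1692 × 12.86 × 0.06225 = 0.135450522
For no arbitrage the full-cycle product must be 1, so the missing rate is 1 / 0.135450522 ≈ 7.382770.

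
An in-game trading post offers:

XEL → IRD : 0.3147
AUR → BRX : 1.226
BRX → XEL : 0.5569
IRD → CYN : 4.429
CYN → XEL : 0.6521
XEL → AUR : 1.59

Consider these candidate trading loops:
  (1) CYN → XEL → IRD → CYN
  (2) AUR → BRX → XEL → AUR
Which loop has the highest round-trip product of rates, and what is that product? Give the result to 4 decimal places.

1.0856

(1) 0.6521 × 0.3147 × 4.429 = 0.90890
(2) 1.226 × 0.5569 × 1.59 = 1.08559
Highest is cycle (2) at 1.0856 (>1, arbitrage).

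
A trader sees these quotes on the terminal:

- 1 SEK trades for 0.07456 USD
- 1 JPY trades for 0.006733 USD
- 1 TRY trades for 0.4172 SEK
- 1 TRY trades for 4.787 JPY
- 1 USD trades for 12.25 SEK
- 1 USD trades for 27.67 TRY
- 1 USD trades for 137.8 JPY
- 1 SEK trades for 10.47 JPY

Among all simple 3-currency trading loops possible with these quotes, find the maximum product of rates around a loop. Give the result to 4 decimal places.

0.8918

USD→TRY→JPY→USD: 27.67 × 4.787 × 0.006733 = 0.89183
SEK→JPY→USD→SEK: 10.47 × 0.006733 × 12.25 = 0.86356
SEK→USD→TRY→SEK: 0.07456 × 27.67 × 0.4172 = 0.86071
Maximum is USD→TRY→JPY→USD at 0.8918; no arbitrage — every cycle loses value.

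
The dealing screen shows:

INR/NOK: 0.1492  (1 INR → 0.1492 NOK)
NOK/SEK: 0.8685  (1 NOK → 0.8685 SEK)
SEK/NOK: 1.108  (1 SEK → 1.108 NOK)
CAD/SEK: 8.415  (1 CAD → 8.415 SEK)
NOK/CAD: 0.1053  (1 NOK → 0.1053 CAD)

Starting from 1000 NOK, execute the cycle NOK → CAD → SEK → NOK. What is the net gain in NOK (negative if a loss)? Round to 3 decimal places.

1000 NOK × 0.1053 = 105.3 CAD
105.3 CAD × 8.415 = 886.0995 SEK
886.0995 SEK × 1.108 = 981.798246 NOK
Net change: 981.798246 − 1000 = -18.201754 NOK

-18.202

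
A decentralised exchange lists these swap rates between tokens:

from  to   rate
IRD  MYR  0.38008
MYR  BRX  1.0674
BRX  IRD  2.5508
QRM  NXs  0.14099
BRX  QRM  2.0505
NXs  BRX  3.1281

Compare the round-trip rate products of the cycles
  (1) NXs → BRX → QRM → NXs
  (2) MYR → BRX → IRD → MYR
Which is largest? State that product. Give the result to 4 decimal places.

(1) 3.1281 × 2.0505 × 0.14099 = 0.90433
(2) 1.0674 × 2.5508 × 0.38008 = 1.03485
Highest is cycle (2) at 1.0349 (>1, arbitrage).

1.0349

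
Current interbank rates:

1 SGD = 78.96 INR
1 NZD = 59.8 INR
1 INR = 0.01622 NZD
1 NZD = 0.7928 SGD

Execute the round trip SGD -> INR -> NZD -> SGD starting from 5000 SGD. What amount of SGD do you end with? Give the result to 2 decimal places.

5000 SGD × 78.96 = 394800 INR
394800 INR × 0.01622 = 6403.656 NZD
6403.656 NZD × 0.7928 = 5076.8184768 SGD

5076.82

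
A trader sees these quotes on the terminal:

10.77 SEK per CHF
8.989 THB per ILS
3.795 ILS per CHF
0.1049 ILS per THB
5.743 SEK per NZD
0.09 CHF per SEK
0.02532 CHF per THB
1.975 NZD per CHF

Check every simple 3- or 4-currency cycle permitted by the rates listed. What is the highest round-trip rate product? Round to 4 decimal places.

SEK→CHF→NZD→SEK: 0.09 × 1.975 × 5.743 = 1.02082
THB→CHF→ILS→THB: 0.02532 × 3.795 × 8.989 = 0.86375
Maximum is SEK→CHF→NZD→SEK at 1.0208; arbitrage exists.

1.0208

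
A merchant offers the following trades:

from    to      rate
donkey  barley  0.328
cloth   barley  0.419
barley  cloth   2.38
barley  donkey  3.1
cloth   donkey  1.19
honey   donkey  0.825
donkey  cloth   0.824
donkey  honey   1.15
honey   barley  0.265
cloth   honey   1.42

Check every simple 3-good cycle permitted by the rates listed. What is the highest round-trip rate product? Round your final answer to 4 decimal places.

1.0703

barley→donkey→cloth→barley: 3.1 × 0.824 × 0.419 = 1.07029
donkey→cloth→honey→donkey: 0.824 × 1.42 × 0.825 = 0.96532
barley→donkey→honey→barley: 3.1 × 1.15 × 0.265 = 0.94473
barley→cloth→donkey→barley: 2.38 × 1.19 × 0.328 = 0.92896
barley→cloth→honey→barley: 2.38 × 1.42 × 0.265 = 0.89559
Maximum is barley→donkey→cloth→barley at 1.0703; arbitrage exists.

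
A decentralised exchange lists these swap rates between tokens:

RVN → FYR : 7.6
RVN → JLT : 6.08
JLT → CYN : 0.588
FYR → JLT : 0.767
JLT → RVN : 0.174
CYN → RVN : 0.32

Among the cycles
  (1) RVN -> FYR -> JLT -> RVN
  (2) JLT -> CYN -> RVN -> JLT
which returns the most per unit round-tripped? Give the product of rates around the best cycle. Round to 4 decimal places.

(1) 7.6 × 0.767 × 0.174 = 1.01428
(2) 0.588 × 0.32 × 6.08 = 1.14401
Highest is cycle (2) at 1.1440 (>1, arbitrage).

1.1440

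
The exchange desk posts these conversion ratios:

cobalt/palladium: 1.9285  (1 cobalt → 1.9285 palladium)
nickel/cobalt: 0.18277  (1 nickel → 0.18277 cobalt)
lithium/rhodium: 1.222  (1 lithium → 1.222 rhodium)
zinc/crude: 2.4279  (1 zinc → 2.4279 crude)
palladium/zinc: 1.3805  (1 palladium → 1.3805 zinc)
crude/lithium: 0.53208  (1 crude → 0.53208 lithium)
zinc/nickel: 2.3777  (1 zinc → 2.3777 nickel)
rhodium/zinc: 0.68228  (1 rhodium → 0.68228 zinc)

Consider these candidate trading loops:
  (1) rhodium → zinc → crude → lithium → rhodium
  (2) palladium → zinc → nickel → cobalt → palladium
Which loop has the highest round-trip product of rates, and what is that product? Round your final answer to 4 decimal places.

1.1570

(1) 0.68228 × 2.4279 × 0.53208 × 1.222 = 1.07706
(2) 1.3805 × 2.3777 × 0.18277 × 1.9285 = 1.15696
Highest is cycle (2) at 1.1570 (>1, arbitrage).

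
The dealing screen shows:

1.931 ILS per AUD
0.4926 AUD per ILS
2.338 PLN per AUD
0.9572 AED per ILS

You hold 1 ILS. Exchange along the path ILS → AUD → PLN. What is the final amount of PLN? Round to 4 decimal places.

1.1517

1 ILS × 0.4926 = 0.4926 AUD
0.4926 AUD × 2.338 = 1.1516988 PLN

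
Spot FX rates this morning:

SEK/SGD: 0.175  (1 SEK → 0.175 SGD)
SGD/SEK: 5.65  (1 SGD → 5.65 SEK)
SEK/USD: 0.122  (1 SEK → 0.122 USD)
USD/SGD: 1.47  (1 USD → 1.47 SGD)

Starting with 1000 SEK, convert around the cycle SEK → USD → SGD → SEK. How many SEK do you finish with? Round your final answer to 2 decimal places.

1013.27

1000 SEK × 0.122 = 122 USD
122 USD × 1.47 = 179.34 SGD
179.34 SGD × 5.65 = 1013.271 SEK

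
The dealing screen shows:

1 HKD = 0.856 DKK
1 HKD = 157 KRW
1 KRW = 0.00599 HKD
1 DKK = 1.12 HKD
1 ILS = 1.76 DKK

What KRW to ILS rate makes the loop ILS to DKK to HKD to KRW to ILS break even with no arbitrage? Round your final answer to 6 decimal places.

Known legs of the cycle: 1.76 × 1.12 × 157 = 309.4784
For no arbitrage the full-cycle product must be 1, so the missing rate is 1 / 309.4784 ≈ 0.00323124.

0.003231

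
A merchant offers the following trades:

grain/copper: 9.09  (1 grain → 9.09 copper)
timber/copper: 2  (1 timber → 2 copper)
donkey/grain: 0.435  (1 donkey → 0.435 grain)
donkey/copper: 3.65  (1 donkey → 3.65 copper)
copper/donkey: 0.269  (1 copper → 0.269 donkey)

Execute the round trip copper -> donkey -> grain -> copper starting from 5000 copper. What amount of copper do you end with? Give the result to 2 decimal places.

5000 copper × 0.269 = 1345 donkey
1345 donkey × 0.435 = 585.075 grain
585.075 grain × 9.09 = 5318.33175 copper

5318.33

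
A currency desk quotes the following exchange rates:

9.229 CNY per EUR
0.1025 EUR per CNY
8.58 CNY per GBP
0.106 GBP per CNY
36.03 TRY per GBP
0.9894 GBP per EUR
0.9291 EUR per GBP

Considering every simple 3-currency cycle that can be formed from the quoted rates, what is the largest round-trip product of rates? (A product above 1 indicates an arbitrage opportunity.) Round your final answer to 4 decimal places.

CNY→GBP→EUR→CNY: 0.106 × 0.9291 × 9.229 = 0.90891
CNY→EUR→GBP→CNY: 0.1025 × 0.9894 × 8.58 = 0.87013
Maximum is CNY→GBP→EUR→CNY at 0.9089; no arbitrage — every cycle loses value.

0.9089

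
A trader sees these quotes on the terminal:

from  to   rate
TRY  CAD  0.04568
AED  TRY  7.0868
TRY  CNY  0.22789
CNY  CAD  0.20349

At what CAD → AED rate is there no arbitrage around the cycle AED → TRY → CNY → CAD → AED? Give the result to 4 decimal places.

3.0429

Known legs of the cycle: 7.0868 × 0.22789 × 0.20349 = 0.32863855827348
For no arbitrage the full-cycle product must be 1, so the missing rate is 1 / 0.32863855827348 ≈ 3.042857.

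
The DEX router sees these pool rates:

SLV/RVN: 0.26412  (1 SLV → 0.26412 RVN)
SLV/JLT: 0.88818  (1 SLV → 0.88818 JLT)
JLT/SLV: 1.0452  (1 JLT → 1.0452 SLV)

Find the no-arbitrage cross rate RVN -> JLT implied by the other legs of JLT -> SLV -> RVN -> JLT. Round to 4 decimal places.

3.6224

Known legs of the cycle: 1.0452 × 0.26412 = 0.276058224
For no arbitrage the full-cycle product must be 1, so the missing rate is 1 / 0.276058224 ≈ 3.622424.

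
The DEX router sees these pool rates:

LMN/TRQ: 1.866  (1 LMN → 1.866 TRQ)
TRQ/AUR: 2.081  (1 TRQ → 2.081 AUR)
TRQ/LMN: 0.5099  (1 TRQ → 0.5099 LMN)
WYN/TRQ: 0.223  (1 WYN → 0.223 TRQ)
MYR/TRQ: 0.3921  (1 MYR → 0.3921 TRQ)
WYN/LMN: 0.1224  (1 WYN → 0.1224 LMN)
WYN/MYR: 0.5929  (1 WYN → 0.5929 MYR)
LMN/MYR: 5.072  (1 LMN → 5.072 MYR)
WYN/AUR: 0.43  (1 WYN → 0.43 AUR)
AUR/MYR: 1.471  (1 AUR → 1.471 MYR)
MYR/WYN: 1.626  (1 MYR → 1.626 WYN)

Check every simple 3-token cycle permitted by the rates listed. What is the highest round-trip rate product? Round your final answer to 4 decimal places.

MYR→TRQ→AUR→MYR: 0.3921 × 2.081 × 1.471 = 1.20028
MYR→WYN→AUR→MYR: 1.626 × 0.43 × 1.471 = 1.02849
MYR→TRQ→LMN→MYR: 0.3921 × 0.5099 × 5.072 = 1.01405
MYR→WYN→LMN→MYR: 1.626 × 0.1224 × 5.072 = 1.00944
Maximum is MYR→TRQ→AUR→MYR at 1.2003; arbitrage exists.

1.2003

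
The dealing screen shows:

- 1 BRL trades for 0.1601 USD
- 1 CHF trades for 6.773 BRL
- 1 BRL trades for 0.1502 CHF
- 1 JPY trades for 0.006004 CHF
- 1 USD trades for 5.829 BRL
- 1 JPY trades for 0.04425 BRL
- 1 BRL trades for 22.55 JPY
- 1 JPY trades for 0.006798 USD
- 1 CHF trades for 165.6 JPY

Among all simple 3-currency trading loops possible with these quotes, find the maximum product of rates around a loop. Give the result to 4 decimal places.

JPY→BRL→CHF→JPY: 0.04425 × 0.1502 × 165.6 = 1.10064
JPY→CHF→BRL→JPY: 0.006004 × 6.773 × 22.55 = 0.91700
USD→BRL→JPY→USD: 5.829 × 22.55 × 0.006798 = 0.89356
Maximum is JPY→BRL→CHF→JPY at 1.1006; arbitrage exists.

1.1006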